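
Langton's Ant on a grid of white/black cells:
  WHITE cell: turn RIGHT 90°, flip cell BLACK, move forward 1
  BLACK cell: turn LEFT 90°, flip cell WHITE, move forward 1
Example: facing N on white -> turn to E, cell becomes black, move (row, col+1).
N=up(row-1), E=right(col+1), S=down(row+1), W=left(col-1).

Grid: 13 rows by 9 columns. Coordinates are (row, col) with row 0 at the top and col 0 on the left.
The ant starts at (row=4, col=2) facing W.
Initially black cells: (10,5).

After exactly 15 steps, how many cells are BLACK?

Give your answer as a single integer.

Step 1: on WHITE (4,2): turn R to N, flip to black, move to (3,2). |black|=2
Step 2: on WHITE (3,2): turn R to E, flip to black, move to (3,3). |black|=3
Step 3: on WHITE (3,3): turn R to S, flip to black, move to (4,3). |black|=4
Step 4: on WHITE (4,3): turn R to W, flip to black, move to (4,2). |black|=5
Step 5: on BLACK (4,2): turn L to S, flip to white, move to (5,2). |black|=4
Step 6: on WHITE (5,2): turn R to W, flip to black, move to (5,1). |black|=5
Step 7: on WHITE (5,1): turn R to N, flip to black, move to (4,1). |black|=6
Step 8: on WHITE (4,1): turn R to E, flip to black, move to (4,2). |black|=7
Step 9: on WHITE (4,2): turn R to S, flip to black, move to (5,2). |black|=8
Step 10: on BLACK (5,2): turn L to E, flip to white, move to (5,3). |black|=7
Step 11: on WHITE (5,3): turn R to S, flip to black, move to (6,3). |black|=8
Step 12: on WHITE (6,3): turn R to W, flip to black, move to (6,2). |black|=9
Step 13: on WHITE (6,2): turn R to N, flip to black, move to (5,2). |black|=10
Step 14: on WHITE (5,2): turn R to E, flip to black, move to (5,3). |black|=11
Step 15: on BLACK (5,3): turn L to N, flip to white, move to (4,3). |black|=10

Answer: 10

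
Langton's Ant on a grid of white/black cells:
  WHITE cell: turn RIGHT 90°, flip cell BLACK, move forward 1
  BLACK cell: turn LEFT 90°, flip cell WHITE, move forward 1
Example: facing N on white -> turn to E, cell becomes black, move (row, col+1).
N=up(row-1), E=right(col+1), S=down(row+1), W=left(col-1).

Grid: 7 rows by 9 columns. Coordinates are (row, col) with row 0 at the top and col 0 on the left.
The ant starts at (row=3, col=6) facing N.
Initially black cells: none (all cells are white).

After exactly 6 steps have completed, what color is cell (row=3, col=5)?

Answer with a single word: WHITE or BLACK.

Answer: BLACK

Derivation:
Step 1: on WHITE (3,6): turn R to E, flip to black, move to (3,7). |black|=1
Step 2: on WHITE (3,7): turn R to S, flip to black, move to (4,7). |black|=2
Step 3: on WHITE (4,7): turn R to W, flip to black, move to (4,6). |black|=3
Step 4: on WHITE (4,6): turn R to N, flip to black, move to (3,6). |black|=4
Step 5: on BLACK (3,6): turn L to W, flip to white, move to (3,5). |black|=3
Step 6: on WHITE (3,5): turn R to N, flip to black, move to (2,5). |black|=4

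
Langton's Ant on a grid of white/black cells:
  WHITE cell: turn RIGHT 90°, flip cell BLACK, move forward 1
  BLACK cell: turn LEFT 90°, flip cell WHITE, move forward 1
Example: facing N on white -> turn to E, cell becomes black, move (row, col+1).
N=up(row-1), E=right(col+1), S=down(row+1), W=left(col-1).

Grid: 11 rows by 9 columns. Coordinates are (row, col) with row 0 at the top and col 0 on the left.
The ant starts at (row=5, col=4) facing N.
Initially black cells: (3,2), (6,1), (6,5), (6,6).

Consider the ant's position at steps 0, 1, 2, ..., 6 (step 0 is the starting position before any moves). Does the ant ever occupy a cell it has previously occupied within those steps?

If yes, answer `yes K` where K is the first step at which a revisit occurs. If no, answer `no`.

Step 1: on WHITE (5,4): turn R to E, flip to black, move to (5,5). |black|=5 — new cell
Step 2: on WHITE (5,5): turn R to S, flip to black, move to (6,5). |black|=6 — new cell
Step 3: on BLACK (6,5): turn L to E, flip to white, move to (6,6). |black|=5 — new cell
Step 4: on BLACK (6,6): turn L to N, flip to white, move to (5,6). |black|=4 — new cell
Step 5: on WHITE (5,6): turn R to E, flip to black, move to (5,7). |black|=5 — new cell
Step 6: on WHITE (5,7): turn R to S, flip to black, move to (6,7). |black|=6 — new cell
No revisit within 6 steps.

Answer: no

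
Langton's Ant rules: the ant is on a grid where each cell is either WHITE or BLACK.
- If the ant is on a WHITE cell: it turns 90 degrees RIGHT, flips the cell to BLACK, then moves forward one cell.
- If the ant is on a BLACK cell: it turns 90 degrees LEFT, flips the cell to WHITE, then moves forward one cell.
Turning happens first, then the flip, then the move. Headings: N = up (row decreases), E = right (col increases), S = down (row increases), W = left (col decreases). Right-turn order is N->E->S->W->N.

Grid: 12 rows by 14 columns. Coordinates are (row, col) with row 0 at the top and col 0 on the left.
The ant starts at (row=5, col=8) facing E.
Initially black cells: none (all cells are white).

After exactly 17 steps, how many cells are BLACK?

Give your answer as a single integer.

Step 1: on WHITE (5,8): turn R to S, flip to black, move to (6,8). |black|=1
Step 2: on WHITE (6,8): turn R to W, flip to black, move to (6,7). |black|=2
Step 3: on WHITE (6,7): turn R to N, flip to black, move to (5,7). |black|=3
Step 4: on WHITE (5,7): turn R to E, flip to black, move to (5,8). |black|=4
Step 5: on BLACK (5,8): turn L to N, flip to white, move to (4,8). |black|=3
Step 6: on WHITE (4,8): turn R to E, flip to black, move to (4,9). |black|=4
Step 7: on WHITE (4,9): turn R to S, flip to black, move to (5,9). |black|=5
Step 8: on WHITE (5,9): turn R to W, flip to black, move to (5,8). |black|=6
Step 9: on WHITE (5,8): turn R to N, flip to black, move to (4,8). |black|=7
Step 10: on BLACK (4,8): turn L to W, flip to white, move to (4,7). |black|=6
Step 11: on WHITE (4,7): turn R to N, flip to black, move to (3,7). |black|=7
Step 12: on WHITE (3,7): turn R to E, flip to black, move to (3,8). |black|=8
Step 13: on WHITE (3,8): turn R to S, flip to black, move to (4,8). |black|=9
Step 14: on WHITE (4,8): turn R to W, flip to black, move to (4,7). |black|=10
Step 15: on BLACK (4,7): turn L to S, flip to white, move to (5,7). |black|=9
Step 16: on BLACK (5,7): turn L to E, flip to white, move to (5,8). |black|=8
Step 17: on BLACK (5,8): turn L to N, flip to white, move to (4,8). |black|=7

Answer: 7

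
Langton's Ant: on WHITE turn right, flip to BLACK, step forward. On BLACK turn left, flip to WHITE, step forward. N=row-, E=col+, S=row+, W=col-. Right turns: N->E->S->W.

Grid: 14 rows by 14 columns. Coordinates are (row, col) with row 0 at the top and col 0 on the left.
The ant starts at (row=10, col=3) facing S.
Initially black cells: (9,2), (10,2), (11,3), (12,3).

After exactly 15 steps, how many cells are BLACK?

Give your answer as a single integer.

Step 1: on WHITE (10,3): turn R to W, flip to black, move to (10,2). |black|=5
Step 2: on BLACK (10,2): turn L to S, flip to white, move to (11,2). |black|=4
Step 3: on WHITE (11,2): turn R to W, flip to black, move to (11,1). |black|=5
Step 4: on WHITE (11,1): turn R to N, flip to black, move to (10,1). |black|=6
Step 5: on WHITE (10,1): turn R to E, flip to black, move to (10,2). |black|=7
Step 6: on WHITE (10,2): turn R to S, flip to black, move to (11,2). |black|=8
Step 7: on BLACK (11,2): turn L to E, flip to white, move to (11,3). |black|=7
Step 8: on BLACK (11,3): turn L to N, flip to white, move to (10,3). |black|=6
Step 9: on BLACK (10,3): turn L to W, flip to white, move to (10,2). |black|=5
Step 10: on BLACK (10,2): turn L to S, flip to white, move to (11,2). |black|=4
Step 11: on WHITE (11,2): turn R to W, flip to black, move to (11,1). |black|=5
Step 12: on BLACK (11,1): turn L to S, flip to white, move to (12,1). |black|=4
Step 13: on WHITE (12,1): turn R to W, flip to black, move to (12,0). |black|=5
Step 14: on WHITE (12,0): turn R to N, flip to black, move to (11,0). |black|=6
Step 15: on WHITE (11,0): turn R to E, flip to black, move to (11,1). |black|=7

Answer: 7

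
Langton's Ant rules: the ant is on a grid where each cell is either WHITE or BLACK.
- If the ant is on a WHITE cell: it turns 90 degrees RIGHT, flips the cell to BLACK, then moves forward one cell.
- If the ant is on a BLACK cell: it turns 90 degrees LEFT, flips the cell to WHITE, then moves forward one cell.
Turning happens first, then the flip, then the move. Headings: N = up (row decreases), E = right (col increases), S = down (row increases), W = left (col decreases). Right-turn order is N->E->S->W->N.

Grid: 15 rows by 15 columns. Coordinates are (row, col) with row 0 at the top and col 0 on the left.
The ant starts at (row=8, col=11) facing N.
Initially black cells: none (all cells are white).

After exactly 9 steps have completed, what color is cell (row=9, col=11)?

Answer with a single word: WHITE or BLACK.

Answer: BLACK

Derivation:
Step 1: on WHITE (8,11): turn R to E, flip to black, move to (8,12). |black|=1
Step 2: on WHITE (8,12): turn R to S, flip to black, move to (9,12). |black|=2
Step 3: on WHITE (9,12): turn R to W, flip to black, move to (9,11). |black|=3
Step 4: on WHITE (9,11): turn R to N, flip to black, move to (8,11). |black|=4
Step 5: on BLACK (8,11): turn L to W, flip to white, move to (8,10). |black|=3
Step 6: on WHITE (8,10): turn R to N, flip to black, move to (7,10). |black|=4
Step 7: on WHITE (7,10): turn R to E, flip to black, move to (7,11). |black|=5
Step 8: on WHITE (7,11): turn R to S, flip to black, move to (8,11). |black|=6
Step 9: on WHITE (8,11): turn R to W, flip to black, move to (8,10). |black|=7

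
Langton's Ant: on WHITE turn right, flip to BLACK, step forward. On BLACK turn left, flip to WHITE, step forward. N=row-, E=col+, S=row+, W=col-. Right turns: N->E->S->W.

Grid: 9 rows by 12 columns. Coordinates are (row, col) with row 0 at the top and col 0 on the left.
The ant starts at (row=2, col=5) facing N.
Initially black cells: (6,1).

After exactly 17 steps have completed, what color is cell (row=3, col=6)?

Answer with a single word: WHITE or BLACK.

Answer: BLACK

Derivation:
Step 1: on WHITE (2,5): turn R to E, flip to black, move to (2,6). |black|=2
Step 2: on WHITE (2,6): turn R to S, flip to black, move to (3,6). |black|=3
Step 3: on WHITE (3,6): turn R to W, flip to black, move to (3,5). |black|=4
Step 4: on WHITE (3,5): turn R to N, flip to black, move to (2,5). |black|=5
Step 5: on BLACK (2,5): turn L to W, flip to white, move to (2,4). |black|=4
Step 6: on WHITE (2,4): turn R to N, flip to black, move to (1,4). |black|=5
Step 7: on WHITE (1,4): turn R to E, flip to black, move to (1,5). |black|=6
Step 8: on WHITE (1,5): turn R to S, flip to black, move to (2,5). |black|=7
Step 9: on WHITE (2,5): turn R to W, flip to black, move to (2,4). |black|=8
Step 10: on BLACK (2,4): turn L to S, flip to white, move to (3,4). |black|=7
Step 11: on WHITE (3,4): turn R to W, flip to black, move to (3,3). |black|=8
Step 12: on WHITE (3,3): turn R to N, flip to black, move to (2,3). |black|=9
Step 13: on WHITE (2,3): turn R to E, flip to black, move to (2,4). |black|=10
Step 14: on WHITE (2,4): turn R to S, flip to black, move to (3,4). |black|=11
Step 15: on BLACK (3,4): turn L to E, flip to white, move to (3,5). |black|=10
Step 16: on BLACK (3,5): turn L to N, flip to white, move to (2,5). |black|=9
Step 17: on BLACK (2,5): turn L to W, flip to white, move to (2,4). |black|=8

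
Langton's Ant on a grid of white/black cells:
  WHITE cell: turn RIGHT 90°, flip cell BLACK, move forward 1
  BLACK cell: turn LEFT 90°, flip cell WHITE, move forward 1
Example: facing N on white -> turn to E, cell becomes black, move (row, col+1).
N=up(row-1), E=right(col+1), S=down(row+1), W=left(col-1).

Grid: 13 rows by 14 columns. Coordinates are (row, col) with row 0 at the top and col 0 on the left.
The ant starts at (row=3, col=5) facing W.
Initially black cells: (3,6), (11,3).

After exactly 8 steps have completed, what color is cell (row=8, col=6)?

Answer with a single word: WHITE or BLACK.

Step 1: on WHITE (3,5): turn R to N, flip to black, move to (2,5). |black|=3
Step 2: on WHITE (2,5): turn R to E, flip to black, move to (2,6). |black|=4
Step 3: on WHITE (2,6): turn R to S, flip to black, move to (3,6). |black|=5
Step 4: on BLACK (3,6): turn L to E, flip to white, move to (3,7). |black|=4
Step 5: on WHITE (3,7): turn R to S, flip to black, move to (4,7). |black|=5
Step 6: on WHITE (4,7): turn R to W, flip to black, move to (4,6). |black|=6
Step 7: on WHITE (4,6): turn R to N, flip to black, move to (3,6). |black|=7
Step 8: on WHITE (3,6): turn R to E, flip to black, move to (3,7). |black|=8

Answer: WHITE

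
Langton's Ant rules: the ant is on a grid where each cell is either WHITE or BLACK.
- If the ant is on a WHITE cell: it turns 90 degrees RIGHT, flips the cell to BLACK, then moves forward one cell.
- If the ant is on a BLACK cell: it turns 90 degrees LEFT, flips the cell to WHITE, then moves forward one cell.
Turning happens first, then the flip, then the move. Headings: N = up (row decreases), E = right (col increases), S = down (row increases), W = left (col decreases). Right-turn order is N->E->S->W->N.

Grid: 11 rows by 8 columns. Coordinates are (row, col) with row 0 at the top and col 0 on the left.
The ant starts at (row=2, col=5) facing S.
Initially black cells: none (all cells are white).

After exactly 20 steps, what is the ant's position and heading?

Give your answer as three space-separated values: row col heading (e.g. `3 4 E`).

Answer: 0 7 N

Derivation:
Step 1: on WHITE (2,5): turn R to W, flip to black, move to (2,4). |black|=1
Step 2: on WHITE (2,4): turn R to N, flip to black, move to (1,4). |black|=2
Step 3: on WHITE (1,4): turn R to E, flip to black, move to (1,5). |black|=3
Step 4: on WHITE (1,5): turn R to S, flip to black, move to (2,5). |black|=4
Step 5: on BLACK (2,5): turn L to E, flip to white, move to (2,6). |black|=3
Step 6: on WHITE (2,6): turn R to S, flip to black, move to (3,6). |black|=4
Step 7: on WHITE (3,6): turn R to W, flip to black, move to (3,5). |black|=5
Step 8: on WHITE (3,5): turn R to N, flip to black, move to (2,5). |black|=6
Step 9: on WHITE (2,5): turn R to E, flip to black, move to (2,6). |black|=7
Step 10: on BLACK (2,6): turn L to N, flip to white, move to (1,6). |black|=6
Step 11: on WHITE (1,6): turn R to E, flip to black, move to (1,7). |black|=7
Step 12: on WHITE (1,7): turn R to S, flip to black, move to (2,7). |black|=8
Step 13: on WHITE (2,7): turn R to W, flip to black, move to (2,6). |black|=9
Step 14: on WHITE (2,6): turn R to N, flip to black, move to (1,6). |black|=10
Step 15: on BLACK (1,6): turn L to W, flip to white, move to (1,5). |black|=9
Step 16: on BLACK (1,5): turn L to S, flip to white, move to (2,5). |black|=8
Step 17: on BLACK (2,5): turn L to E, flip to white, move to (2,6). |black|=7
Step 18: on BLACK (2,6): turn L to N, flip to white, move to (1,6). |black|=6
Step 19: on WHITE (1,6): turn R to E, flip to black, move to (1,7). |black|=7
Step 20: on BLACK (1,7): turn L to N, flip to white, move to (0,7). |black|=6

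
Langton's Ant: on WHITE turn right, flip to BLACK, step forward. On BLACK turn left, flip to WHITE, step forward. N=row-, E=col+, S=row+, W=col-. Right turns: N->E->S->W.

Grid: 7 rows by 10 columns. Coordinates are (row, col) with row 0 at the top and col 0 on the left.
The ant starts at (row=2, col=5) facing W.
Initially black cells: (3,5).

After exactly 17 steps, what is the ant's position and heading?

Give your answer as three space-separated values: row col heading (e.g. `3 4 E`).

Answer: 1 5 S

Derivation:
Step 1: on WHITE (2,5): turn R to N, flip to black, move to (1,5). |black|=2
Step 2: on WHITE (1,5): turn R to E, flip to black, move to (1,6). |black|=3
Step 3: on WHITE (1,6): turn R to S, flip to black, move to (2,6). |black|=4
Step 4: on WHITE (2,6): turn R to W, flip to black, move to (2,5). |black|=5
Step 5: on BLACK (2,5): turn L to S, flip to white, move to (3,5). |black|=4
Step 6: on BLACK (3,5): turn L to E, flip to white, move to (3,6). |black|=3
Step 7: on WHITE (3,6): turn R to S, flip to black, move to (4,6). |black|=4
Step 8: on WHITE (4,6): turn R to W, flip to black, move to (4,5). |black|=5
Step 9: on WHITE (4,5): turn R to N, flip to black, move to (3,5). |black|=6
Step 10: on WHITE (3,5): turn R to E, flip to black, move to (3,6). |black|=7
Step 11: on BLACK (3,6): turn L to N, flip to white, move to (2,6). |black|=6
Step 12: on BLACK (2,6): turn L to W, flip to white, move to (2,5). |black|=5
Step 13: on WHITE (2,5): turn R to N, flip to black, move to (1,5). |black|=6
Step 14: on BLACK (1,5): turn L to W, flip to white, move to (1,4). |black|=5
Step 15: on WHITE (1,4): turn R to N, flip to black, move to (0,4). |black|=6
Step 16: on WHITE (0,4): turn R to E, flip to black, move to (0,5). |black|=7
Step 17: on WHITE (0,5): turn R to S, flip to black, move to (1,5). |black|=8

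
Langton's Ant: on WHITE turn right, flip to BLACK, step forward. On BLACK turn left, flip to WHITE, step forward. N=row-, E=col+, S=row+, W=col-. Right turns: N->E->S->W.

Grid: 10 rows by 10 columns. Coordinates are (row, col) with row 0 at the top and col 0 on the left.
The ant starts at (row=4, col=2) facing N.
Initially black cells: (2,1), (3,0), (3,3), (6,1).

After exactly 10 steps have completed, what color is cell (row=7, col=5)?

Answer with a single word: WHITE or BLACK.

Answer: WHITE

Derivation:
Step 1: on WHITE (4,2): turn R to E, flip to black, move to (4,3). |black|=5
Step 2: on WHITE (4,3): turn R to S, flip to black, move to (5,3). |black|=6
Step 3: on WHITE (5,3): turn R to W, flip to black, move to (5,2). |black|=7
Step 4: on WHITE (5,2): turn R to N, flip to black, move to (4,2). |black|=8
Step 5: on BLACK (4,2): turn L to W, flip to white, move to (4,1). |black|=7
Step 6: on WHITE (4,1): turn R to N, flip to black, move to (3,1). |black|=8
Step 7: on WHITE (3,1): turn R to E, flip to black, move to (3,2). |black|=9
Step 8: on WHITE (3,2): turn R to S, flip to black, move to (4,2). |black|=10
Step 9: on WHITE (4,2): turn R to W, flip to black, move to (4,1). |black|=11
Step 10: on BLACK (4,1): turn L to S, flip to white, move to (5,1). |black|=10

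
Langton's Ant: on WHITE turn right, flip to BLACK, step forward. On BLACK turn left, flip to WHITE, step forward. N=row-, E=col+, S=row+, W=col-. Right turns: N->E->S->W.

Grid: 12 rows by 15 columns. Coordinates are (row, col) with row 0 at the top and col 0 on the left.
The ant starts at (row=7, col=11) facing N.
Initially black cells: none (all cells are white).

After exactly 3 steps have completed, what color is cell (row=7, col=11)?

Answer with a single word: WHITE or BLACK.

Step 1: on WHITE (7,11): turn R to E, flip to black, move to (7,12). |black|=1
Step 2: on WHITE (7,12): turn R to S, flip to black, move to (8,12). |black|=2
Step 3: on WHITE (8,12): turn R to W, flip to black, move to (8,11). |black|=3

Answer: BLACK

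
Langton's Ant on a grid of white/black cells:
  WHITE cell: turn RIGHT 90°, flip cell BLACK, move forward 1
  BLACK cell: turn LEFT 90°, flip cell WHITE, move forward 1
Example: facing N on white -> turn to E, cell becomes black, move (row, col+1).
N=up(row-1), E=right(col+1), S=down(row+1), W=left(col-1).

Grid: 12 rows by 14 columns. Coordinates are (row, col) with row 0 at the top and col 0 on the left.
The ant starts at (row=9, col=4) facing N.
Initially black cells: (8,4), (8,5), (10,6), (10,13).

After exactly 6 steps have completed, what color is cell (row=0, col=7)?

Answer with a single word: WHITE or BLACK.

Answer: WHITE

Derivation:
Step 1: on WHITE (9,4): turn R to E, flip to black, move to (9,5). |black|=5
Step 2: on WHITE (9,5): turn R to S, flip to black, move to (10,5). |black|=6
Step 3: on WHITE (10,5): turn R to W, flip to black, move to (10,4). |black|=7
Step 4: on WHITE (10,4): turn R to N, flip to black, move to (9,4). |black|=8
Step 5: on BLACK (9,4): turn L to W, flip to white, move to (9,3). |black|=7
Step 6: on WHITE (9,3): turn R to N, flip to black, move to (8,3). |black|=8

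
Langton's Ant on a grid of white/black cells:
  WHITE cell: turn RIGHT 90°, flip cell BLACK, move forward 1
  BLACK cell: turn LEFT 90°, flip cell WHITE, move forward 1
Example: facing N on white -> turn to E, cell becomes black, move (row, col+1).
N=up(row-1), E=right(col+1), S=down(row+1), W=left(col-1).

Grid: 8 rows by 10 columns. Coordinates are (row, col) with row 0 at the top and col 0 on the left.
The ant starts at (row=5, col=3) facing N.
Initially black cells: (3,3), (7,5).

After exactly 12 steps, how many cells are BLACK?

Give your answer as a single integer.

Answer: 10

Derivation:
Step 1: on WHITE (5,3): turn R to E, flip to black, move to (5,4). |black|=3
Step 2: on WHITE (5,4): turn R to S, flip to black, move to (6,4). |black|=4
Step 3: on WHITE (6,4): turn R to W, flip to black, move to (6,3). |black|=5
Step 4: on WHITE (6,3): turn R to N, flip to black, move to (5,3). |black|=6
Step 5: on BLACK (5,3): turn L to W, flip to white, move to (5,2). |black|=5
Step 6: on WHITE (5,2): turn R to N, flip to black, move to (4,2). |black|=6
Step 7: on WHITE (4,2): turn R to E, flip to black, move to (4,3). |black|=7
Step 8: on WHITE (4,3): turn R to S, flip to black, move to (5,3). |black|=8
Step 9: on WHITE (5,3): turn R to W, flip to black, move to (5,2). |black|=9
Step 10: on BLACK (5,2): turn L to S, flip to white, move to (6,2). |black|=8
Step 11: on WHITE (6,2): turn R to W, flip to black, move to (6,1). |black|=9
Step 12: on WHITE (6,1): turn R to N, flip to black, move to (5,1). |black|=10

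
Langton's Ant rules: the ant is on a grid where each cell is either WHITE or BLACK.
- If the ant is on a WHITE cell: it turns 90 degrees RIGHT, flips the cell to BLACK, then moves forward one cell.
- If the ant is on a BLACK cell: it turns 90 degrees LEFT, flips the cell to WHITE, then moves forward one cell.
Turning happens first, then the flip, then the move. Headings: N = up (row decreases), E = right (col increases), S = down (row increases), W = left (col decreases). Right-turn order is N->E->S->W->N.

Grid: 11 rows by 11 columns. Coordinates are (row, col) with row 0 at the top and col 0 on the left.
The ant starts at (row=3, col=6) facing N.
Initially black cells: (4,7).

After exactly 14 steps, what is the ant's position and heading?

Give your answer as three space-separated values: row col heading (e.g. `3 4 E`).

Answer: 4 7 S

Derivation:
Step 1: on WHITE (3,6): turn R to E, flip to black, move to (3,7). |black|=2
Step 2: on WHITE (3,7): turn R to S, flip to black, move to (4,7). |black|=3
Step 3: on BLACK (4,7): turn L to E, flip to white, move to (4,8). |black|=2
Step 4: on WHITE (4,8): turn R to S, flip to black, move to (5,8). |black|=3
Step 5: on WHITE (5,8): turn R to W, flip to black, move to (5,7). |black|=4
Step 6: on WHITE (5,7): turn R to N, flip to black, move to (4,7). |black|=5
Step 7: on WHITE (4,7): turn R to E, flip to black, move to (4,8). |black|=6
Step 8: on BLACK (4,8): turn L to N, flip to white, move to (3,8). |black|=5
Step 9: on WHITE (3,8): turn R to E, flip to black, move to (3,9). |black|=6
Step 10: on WHITE (3,9): turn R to S, flip to black, move to (4,9). |black|=7
Step 11: on WHITE (4,9): turn R to W, flip to black, move to (4,8). |black|=8
Step 12: on WHITE (4,8): turn R to N, flip to black, move to (3,8). |black|=9
Step 13: on BLACK (3,8): turn L to W, flip to white, move to (3,7). |black|=8
Step 14: on BLACK (3,7): turn L to S, flip to white, move to (4,7). |black|=7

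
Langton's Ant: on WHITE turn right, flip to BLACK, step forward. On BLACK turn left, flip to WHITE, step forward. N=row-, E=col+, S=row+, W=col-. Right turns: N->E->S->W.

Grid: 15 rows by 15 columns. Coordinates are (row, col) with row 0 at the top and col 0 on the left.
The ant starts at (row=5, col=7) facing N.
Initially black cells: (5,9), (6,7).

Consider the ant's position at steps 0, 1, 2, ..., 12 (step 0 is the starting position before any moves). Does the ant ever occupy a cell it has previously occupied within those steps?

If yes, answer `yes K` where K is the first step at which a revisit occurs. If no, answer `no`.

Answer: yes 7

Derivation:
Step 1: on WHITE (5,7): turn R to E, flip to black, move to (5,8). |black|=3 — new cell
Step 2: on WHITE (5,8): turn R to S, flip to black, move to (6,8). |black|=4 — new cell
Step 3: on WHITE (6,8): turn R to W, flip to black, move to (6,7). |black|=5 — new cell
Step 4: on BLACK (6,7): turn L to S, flip to white, move to (7,7). |black|=4 — new cell
Step 5: on WHITE (7,7): turn R to W, flip to black, move to (7,6). |black|=5 — new cell
Step 6: on WHITE (7,6): turn R to N, flip to black, move to (6,6). |black|=6 — new cell
Step 7: on WHITE (6,6): turn R to E, flip to black, move to (6,7). |black|=7 — REVISIT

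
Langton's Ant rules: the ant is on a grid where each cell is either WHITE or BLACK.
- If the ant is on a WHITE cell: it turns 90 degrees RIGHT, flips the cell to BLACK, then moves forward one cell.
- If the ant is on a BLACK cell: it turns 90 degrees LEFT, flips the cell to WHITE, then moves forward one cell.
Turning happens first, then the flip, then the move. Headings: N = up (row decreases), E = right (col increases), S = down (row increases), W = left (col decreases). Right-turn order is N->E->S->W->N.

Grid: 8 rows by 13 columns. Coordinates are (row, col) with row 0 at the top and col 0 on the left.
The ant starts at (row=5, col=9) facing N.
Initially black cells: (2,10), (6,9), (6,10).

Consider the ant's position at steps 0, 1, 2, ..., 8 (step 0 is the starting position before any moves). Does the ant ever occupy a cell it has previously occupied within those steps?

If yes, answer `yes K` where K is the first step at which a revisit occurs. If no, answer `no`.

Step 1: on WHITE (5,9): turn R to E, flip to black, move to (5,10). |black|=4 — new cell
Step 2: on WHITE (5,10): turn R to S, flip to black, move to (6,10). |black|=5 — new cell
Step 3: on BLACK (6,10): turn L to E, flip to white, move to (6,11). |black|=4 — new cell
Step 4: on WHITE (6,11): turn R to S, flip to black, move to (7,11). |black|=5 — new cell
Step 5: on WHITE (7,11): turn R to W, flip to black, move to (7,10). |black|=6 — new cell
Step 6: on WHITE (7,10): turn R to N, flip to black, move to (6,10). |black|=7 — REVISIT

Answer: yes 6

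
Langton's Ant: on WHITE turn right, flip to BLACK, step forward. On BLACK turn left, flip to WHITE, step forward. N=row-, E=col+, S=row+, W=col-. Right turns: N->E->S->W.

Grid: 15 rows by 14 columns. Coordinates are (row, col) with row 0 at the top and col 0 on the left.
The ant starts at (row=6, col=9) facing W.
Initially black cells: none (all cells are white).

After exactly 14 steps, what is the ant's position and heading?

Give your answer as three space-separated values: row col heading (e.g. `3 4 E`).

Answer: 7 10 E

Derivation:
Step 1: on WHITE (6,9): turn R to N, flip to black, move to (5,9). |black|=1
Step 2: on WHITE (5,9): turn R to E, flip to black, move to (5,10). |black|=2
Step 3: on WHITE (5,10): turn R to S, flip to black, move to (6,10). |black|=3
Step 4: on WHITE (6,10): turn R to W, flip to black, move to (6,9). |black|=4
Step 5: on BLACK (6,9): turn L to S, flip to white, move to (7,9). |black|=3
Step 6: on WHITE (7,9): turn R to W, flip to black, move to (7,8). |black|=4
Step 7: on WHITE (7,8): turn R to N, flip to black, move to (6,8). |black|=5
Step 8: on WHITE (6,8): turn R to E, flip to black, move to (6,9). |black|=6
Step 9: on WHITE (6,9): turn R to S, flip to black, move to (7,9). |black|=7
Step 10: on BLACK (7,9): turn L to E, flip to white, move to (7,10). |black|=6
Step 11: on WHITE (7,10): turn R to S, flip to black, move to (8,10). |black|=7
Step 12: on WHITE (8,10): turn R to W, flip to black, move to (8,9). |black|=8
Step 13: on WHITE (8,9): turn R to N, flip to black, move to (7,9). |black|=9
Step 14: on WHITE (7,9): turn R to E, flip to black, move to (7,10). |black|=10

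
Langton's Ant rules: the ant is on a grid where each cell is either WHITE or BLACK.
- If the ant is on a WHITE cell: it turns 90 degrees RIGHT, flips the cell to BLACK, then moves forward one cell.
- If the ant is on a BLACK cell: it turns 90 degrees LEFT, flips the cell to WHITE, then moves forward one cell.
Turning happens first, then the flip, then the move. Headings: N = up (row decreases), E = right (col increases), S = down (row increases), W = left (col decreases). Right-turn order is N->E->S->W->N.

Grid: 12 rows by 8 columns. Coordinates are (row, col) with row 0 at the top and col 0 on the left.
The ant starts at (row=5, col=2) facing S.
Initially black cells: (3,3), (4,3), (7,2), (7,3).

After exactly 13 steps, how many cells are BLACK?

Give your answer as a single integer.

Step 1: on WHITE (5,2): turn R to W, flip to black, move to (5,1). |black|=5
Step 2: on WHITE (5,1): turn R to N, flip to black, move to (4,1). |black|=6
Step 3: on WHITE (4,1): turn R to E, flip to black, move to (4,2). |black|=7
Step 4: on WHITE (4,2): turn R to S, flip to black, move to (5,2). |black|=8
Step 5: on BLACK (5,2): turn L to E, flip to white, move to (5,3). |black|=7
Step 6: on WHITE (5,3): turn R to S, flip to black, move to (6,3). |black|=8
Step 7: on WHITE (6,3): turn R to W, flip to black, move to (6,2). |black|=9
Step 8: on WHITE (6,2): turn R to N, flip to black, move to (5,2). |black|=10
Step 9: on WHITE (5,2): turn R to E, flip to black, move to (5,3). |black|=11
Step 10: on BLACK (5,3): turn L to N, flip to white, move to (4,3). |black|=10
Step 11: on BLACK (4,3): turn L to W, flip to white, move to (4,2). |black|=9
Step 12: on BLACK (4,2): turn L to S, flip to white, move to (5,2). |black|=8
Step 13: on BLACK (5,2): turn L to E, flip to white, move to (5,3). |black|=7

Answer: 7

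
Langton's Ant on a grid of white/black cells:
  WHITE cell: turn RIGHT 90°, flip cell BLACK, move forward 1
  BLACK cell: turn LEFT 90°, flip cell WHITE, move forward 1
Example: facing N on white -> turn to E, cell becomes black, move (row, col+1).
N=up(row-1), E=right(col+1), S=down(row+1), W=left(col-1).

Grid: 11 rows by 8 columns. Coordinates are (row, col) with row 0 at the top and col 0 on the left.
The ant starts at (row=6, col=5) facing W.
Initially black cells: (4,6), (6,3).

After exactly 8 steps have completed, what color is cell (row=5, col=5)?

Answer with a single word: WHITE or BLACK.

Step 1: on WHITE (6,5): turn R to N, flip to black, move to (5,5). |black|=3
Step 2: on WHITE (5,5): turn R to E, flip to black, move to (5,6). |black|=4
Step 3: on WHITE (5,6): turn R to S, flip to black, move to (6,6). |black|=5
Step 4: on WHITE (6,6): turn R to W, flip to black, move to (6,5). |black|=6
Step 5: on BLACK (6,5): turn L to S, flip to white, move to (7,5). |black|=5
Step 6: on WHITE (7,5): turn R to W, flip to black, move to (7,4). |black|=6
Step 7: on WHITE (7,4): turn R to N, flip to black, move to (6,4). |black|=7
Step 8: on WHITE (6,4): turn R to E, flip to black, move to (6,5). |black|=8

Answer: BLACK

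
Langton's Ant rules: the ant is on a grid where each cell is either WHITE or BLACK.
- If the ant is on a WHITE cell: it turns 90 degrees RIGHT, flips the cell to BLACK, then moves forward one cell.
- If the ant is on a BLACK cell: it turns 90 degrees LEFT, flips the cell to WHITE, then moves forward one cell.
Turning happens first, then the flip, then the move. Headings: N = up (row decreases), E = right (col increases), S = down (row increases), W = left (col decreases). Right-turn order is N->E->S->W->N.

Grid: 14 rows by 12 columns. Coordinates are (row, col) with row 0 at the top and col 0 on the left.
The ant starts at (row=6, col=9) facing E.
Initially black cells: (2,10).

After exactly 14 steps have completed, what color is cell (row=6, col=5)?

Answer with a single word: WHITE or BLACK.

Step 1: on WHITE (6,9): turn R to S, flip to black, move to (7,9). |black|=2
Step 2: on WHITE (7,9): turn R to W, flip to black, move to (7,8). |black|=3
Step 3: on WHITE (7,8): turn R to N, flip to black, move to (6,8). |black|=4
Step 4: on WHITE (6,8): turn R to E, flip to black, move to (6,9). |black|=5
Step 5: on BLACK (6,9): turn L to N, flip to white, move to (5,9). |black|=4
Step 6: on WHITE (5,9): turn R to E, flip to black, move to (5,10). |black|=5
Step 7: on WHITE (5,10): turn R to S, flip to black, move to (6,10). |black|=6
Step 8: on WHITE (6,10): turn R to W, flip to black, move to (6,9). |black|=7
Step 9: on WHITE (6,9): turn R to N, flip to black, move to (5,9). |black|=8
Step 10: on BLACK (5,9): turn L to W, flip to white, move to (5,8). |black|=7
Step 11: on WHITE (5,8): turn R to N, flip to black, move to (4,8). |black|=8
Step 12: on WHITE (4,8): turn R to E, flip to black, move to (4,9). |black|=9
Step 13: on WHITE (4,9): turn R to S, flip to black, move to (5,9). |black|=10
Step 14: on WHITE (5,9): turn R to W, flip to black, move to (5,8). |black|=11

Answer: WHITE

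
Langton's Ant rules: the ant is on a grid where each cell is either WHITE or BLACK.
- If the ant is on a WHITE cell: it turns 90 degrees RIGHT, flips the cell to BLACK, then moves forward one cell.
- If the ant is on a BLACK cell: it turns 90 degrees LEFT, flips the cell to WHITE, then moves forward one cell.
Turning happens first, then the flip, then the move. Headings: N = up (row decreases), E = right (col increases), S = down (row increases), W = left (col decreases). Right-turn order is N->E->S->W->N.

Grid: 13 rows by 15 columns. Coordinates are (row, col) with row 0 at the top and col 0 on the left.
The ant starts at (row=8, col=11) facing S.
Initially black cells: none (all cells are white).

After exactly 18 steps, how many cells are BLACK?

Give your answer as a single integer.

Step 1: on WHITE (8,11): turn R to W, flip to black, move to (8,10). |black|=1
Step 2: on WHITE (8,10): turn R to N, flip to black, move to (7,10). |black|=2
Step 3: on WHITE (7,10): turn R to E, flip to black, move to (7,11). |black|=3
Step 4: on WHITE (7,11): turn R to S, flip to black, move to (8,11). |black|=4
Step 5: on BLACK (8,11): turn L to E, flip to white, move to (8,12). |black|=3
Step 6: on WHITE (8,12): turn R to S, flip to black, move to (9,12). |black|=4
Step 7: on WHITE (9,12): turn R to W, flip to black, move to (9,11). |black|=5
Step 8: on WHITE (9,11): turn R to N, flip to black, move to (8,11). |black|=6
Step 9: on WHITE (8,11): turn R to E, flip to black, move to (8,12). |black|=7
Step 10: on BLACK (8,12): turn L to N, flip to white, move to (7,12). |black|=6
Step 11: on WHITE (7,12): turn R to E, flip to black, move to (7,13). |black|=7
Step 12: on WHITE (7,13): turn R to S, flip to black, move to (8,13). |black|=8
Step 13: on WHITE (8,13): turn R to W, flip to black, move to (8,12). |black|=9
Step 14: on WHITE (8,12): turn R to N, flip to black, move to (7,12). |black|=10
Step 15: on BLACK (7,12): turn L to W, flip to white, move to (7,11). |black|=9
Step 16: on BLACK (7,11): turn L to S, flip to white, move to (8,11). |black|=8
Step 17: on BLACK (8,11): turn L to E, flip to white, move to (8,12). |black|=7
Step 18: on BLACK (8,12): turn L to N, flip to white, move to (7,12). |black|=6

Answer: 6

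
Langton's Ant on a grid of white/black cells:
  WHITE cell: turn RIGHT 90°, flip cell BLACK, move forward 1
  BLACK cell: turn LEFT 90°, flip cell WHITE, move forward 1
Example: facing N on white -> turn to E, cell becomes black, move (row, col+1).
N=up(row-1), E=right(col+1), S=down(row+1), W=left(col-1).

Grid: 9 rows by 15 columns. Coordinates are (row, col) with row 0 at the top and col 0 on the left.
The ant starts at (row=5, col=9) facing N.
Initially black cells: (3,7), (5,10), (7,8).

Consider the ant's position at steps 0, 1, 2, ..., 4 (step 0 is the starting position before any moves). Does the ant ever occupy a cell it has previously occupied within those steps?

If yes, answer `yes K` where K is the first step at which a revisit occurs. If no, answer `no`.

Answer: no

Derivation:
Step 1: on WHITE (5,9): turn R to E, flip to black, move to (5,10). |black|=4 — new cell
Step 2: on BLACK (5,10): turn L to N, flip to white, move to (4,10). |black|=3 — new cell
Step 3: on WHITE (4,10): turn R to E, flip to black, move to (4,11). |black|=4 — new cell
Step 4: on WHITE (4,11): turn R to S, flip to black, move to (5,11). |black|=5 — new cell
No revisit within 4 steps.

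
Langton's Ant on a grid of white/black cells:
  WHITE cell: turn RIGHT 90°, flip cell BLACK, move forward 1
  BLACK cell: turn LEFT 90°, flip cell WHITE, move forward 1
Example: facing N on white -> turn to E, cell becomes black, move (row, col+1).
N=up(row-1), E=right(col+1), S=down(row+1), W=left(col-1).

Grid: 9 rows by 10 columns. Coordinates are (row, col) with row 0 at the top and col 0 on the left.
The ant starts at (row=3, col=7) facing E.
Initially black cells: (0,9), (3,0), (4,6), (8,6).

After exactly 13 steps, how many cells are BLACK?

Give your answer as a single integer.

Answer: 11

Derivation:
Step 1: on WHITE (3,7): turn R to S, flip to black, move to (4,7). |black|=5
Step 2: on WHITE (4,7): turn R to W, flip to black, move to (4,6). |black|=6
Step 3: on BLACK (4,6): turn L to S, flip to white, move to (5,6). |black|=5
Step 4: on WHITE (5,6): turn R to W, flip to black, move to (5,5). |black|=6
Step 5: on WHITE (5,5): turn R to N, flip to black, move to (4,5). |black|=7
Step 6: on WHITE (4,5): turn R to E, flip to black, move to (4,6). |black|=8
Step 7: on WHITE (4,6): turn R to S, flip to black, move to (5,6). |black|=9
Step 8: on BLACK (5,6): turn L to E, flip to white, move to (5,7). |black|=8
Step 9: on WHITE (5,7): turn R to S, flip to black, move to (6,7). |black|=9
Step 10: on WHITE (6,7): turn R to W, flip to black, move to (6,6). |black|=10
Step 11: on WHITE (6,6): turn R to N, flip to black, move to (5,6). |black|=11
Step 12: on WHITE (5,6): turn R to E, flip to black, move to (5,7). |black|=12
Step 13: on BLACK (5,7): turn L to N, flip to white, move to (4,7). |black|=11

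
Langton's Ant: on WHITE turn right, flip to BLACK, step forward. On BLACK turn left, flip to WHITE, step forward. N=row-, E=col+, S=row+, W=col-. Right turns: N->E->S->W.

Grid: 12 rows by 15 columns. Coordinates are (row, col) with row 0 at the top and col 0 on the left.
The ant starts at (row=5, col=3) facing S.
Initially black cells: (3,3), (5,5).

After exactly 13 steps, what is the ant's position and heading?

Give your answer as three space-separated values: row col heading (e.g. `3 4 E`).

Step 1: on WHITE (5,3): turn R to W, flip to black, move to (5,2). |black|=3
Step 2: on WHITE (5,2): turn R to N, flip to black, move to (4,2). |black|=4
Step 3: on WHITE (4,2): turn R to E, flip to black, move to (4,3). |black|=5
Step 4: on WHITE (4,3): turn R to S, flip to black, move to (5,3). |black|=6
Step 5: on BLACK (5,3): turn L to E, flip to white, move to (5,4). |black|=5
Step 6: on WHITE (5,4): turn R to S, flip to black, move to (6,4). |black|=6
Step 7: on WHITE (6,4): turn R to W, flip to black, move to (6,3). |black|=7
Step 8: on WHITE (6,3): turn R to N, flip to black, move to (5,3). |black|=8
Step 9: on WHITE (5,3): turn R to E, flip to black, move to (5,4). |black|=9
Step 10: on BLACK (5,4): turn L to N, flip to white, move to (4,4). |black|=8
Step 11: on WHITE (4,4): turn R to E, flip to black, move to (4,5). |black|=9
Step 12: on WHITE (4,5): turn R to S, flip to black, move to (5,5). |black|=10
Step 13: on BLACK (5,5): turn L to E, flip to white, move to (5,6). |black|=9

Answer: 5 6 E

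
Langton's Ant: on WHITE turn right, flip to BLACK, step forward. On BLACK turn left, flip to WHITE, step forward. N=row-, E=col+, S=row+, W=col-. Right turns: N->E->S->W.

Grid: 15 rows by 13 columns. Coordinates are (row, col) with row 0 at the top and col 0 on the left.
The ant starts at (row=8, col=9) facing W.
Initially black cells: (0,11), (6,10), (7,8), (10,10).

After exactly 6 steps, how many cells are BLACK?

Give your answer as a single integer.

Step 1: on WHITE (8,9): turn R to N, flip to black, move to (7,9). |black|=5
Step 2: on WHITE (7,9): turn R to E, flip to black, move to (7,10). |black|=6
Step 3: on WHITE (7,10): turn R to S, flip to black, move to (8,10). |black|=7
Step 4: on WHITE (8,10): turn R to W, flip to black, move to (8,9). |black|=8
Step 5: on BLACK (8,9): turn L to S, flip to white, move to (9,9). |black|=7
Step 6: on WHITE (9,9): turn R to W, flip to black, move to (9,8). |black|=8

Answer: 8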